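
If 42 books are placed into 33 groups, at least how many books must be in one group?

By the pigeonhole principle: ceiling(42/33).

Final answer: 2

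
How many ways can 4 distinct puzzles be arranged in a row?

The number of ways to arrange 4 distinct objects is 4!.

Final answer: 4! = 24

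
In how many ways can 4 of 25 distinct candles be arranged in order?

P(25,4) = 25!/(25-4)! = 25!/21!.

Final answer: P(25,4) = 303600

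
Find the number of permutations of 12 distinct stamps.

The number of ways to arrange 12 distinct objects is 12!.

Final answer: 12! = 479001600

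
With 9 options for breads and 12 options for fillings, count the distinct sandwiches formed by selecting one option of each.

By the multiplication principle: 9 x 12.

Final answer: 108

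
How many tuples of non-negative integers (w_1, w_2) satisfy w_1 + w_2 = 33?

Stars and bars with 33 stars and 1 bars:
C(33+2-1, 2-1) = C(34,1).

Final answer: C(34,1) = 34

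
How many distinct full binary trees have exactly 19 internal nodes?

This is counted by the nth Catalan number C_n. Here n = 19.
C_n = C(2n,n)/(n+1), so C_{19} = C(38,19)/20 = 35345263800/20.

Final answer: C_{19} = 1767263190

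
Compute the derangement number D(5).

Derangements satisfy D(n) = (n-1)(D(n-1) + D(n-2)), starting from D(0)=1, D(1)=0.
Building up: D(2)=1, D(3)=2, D(4)=9.
D(5) = 4 x (D(4) + D(3)) = 4 x (9 + 2).

Final answer: D(5) = 44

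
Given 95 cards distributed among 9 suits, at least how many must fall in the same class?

By pigeonhole with 95 objects and 9 categories: ceiling(95/9).

Final answer: 11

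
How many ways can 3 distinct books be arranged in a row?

The number of ways to arrange 3 distinct objects is 3!.

Final answer: 3! = 6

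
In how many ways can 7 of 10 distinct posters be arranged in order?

P(10,7) = 10!/(10-7)! = 10!/3!.

Final answer: P(10,7) = 604800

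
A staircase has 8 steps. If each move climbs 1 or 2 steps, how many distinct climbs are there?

Condition on the final move: it is a 1-step (f(n-1) ways to get there) or a 2-step (f(n-2) ways), so f(n) = f(n-1) + f(n-2), with f(1)=1, f(2)=2.
Iterating the recurrence: f(1)=1, f(2)=2, f(3)=3, f(4)=5, f(5)=8, f(6)=13, f(7)=21, f(8)=34.

Final answer: 34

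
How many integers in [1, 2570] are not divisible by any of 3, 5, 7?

|div by 3|=856, |div by 5|=514, |div by 7|=367.
|div by 3&5|=171, |div by 3&7|=122, |div by 5&7|=73, |div by all|=24.
By inclusion-exclusion, divisible by at least one: 856+514+367-171-122-73+24 = 1395.
Not divisible by any: 2570 - 1395.

Final answer: 1175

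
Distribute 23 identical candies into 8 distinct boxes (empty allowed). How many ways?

Stars and bars: C(n+k-1, k-1) = C(30,7).

Final answer: C(30,7) = 2035800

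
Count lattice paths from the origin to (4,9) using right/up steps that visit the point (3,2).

Paths (0,0)->(3,2): C(5,2) = 10.
Paths (3,2)->(4,9): C(8,7) = 8.
By multiplication principle: 10 x 8.

Final answer: 80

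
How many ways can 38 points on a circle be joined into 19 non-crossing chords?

This is counted by the nth Catalan number C_n. Here n = 38/2 = 19.
C_n = C(2n,n)/(n+1), so C_{19} = C(38,19)/20 = 35345263800/20.

Final answer: C_{19} = 1767263190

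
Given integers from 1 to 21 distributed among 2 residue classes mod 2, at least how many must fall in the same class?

By pigeonhole with 21 objects and 2 categories: ceiling(21/2).

Final answer: 11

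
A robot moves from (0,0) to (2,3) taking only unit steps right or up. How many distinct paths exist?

Each path has 2 right steps and 3 up steps in some order (5 steps total).
Choose which 3 of the 5 steps are up: C(5,3).

Final answer: C(5,3) = 10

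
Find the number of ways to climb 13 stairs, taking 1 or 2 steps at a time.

Let f(n) count the ways. The last step is size 1 or 2, so f(n) = f(n-1) + f(n-2) with f(1)=1, f(2)=2.
Computing successive values: f(1)=1, f(2)=2, f(3)=3, f(4)=5, f(5)=8, f(6)=13, f(7)=21, f(8)=34, f(9)=55, f(10)=89, f(11)=144, f(12)=233, f(13)=377.

Final answer: 377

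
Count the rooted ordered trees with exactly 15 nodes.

This is counted by the nth Catalan number C_n. Here n = 15 - 1 = 14.
C_n = C(2n,n)/(n+1), so C_{14} = C(28,14)/15 = 40116600/15.

Final answer: C_{14} = 2674440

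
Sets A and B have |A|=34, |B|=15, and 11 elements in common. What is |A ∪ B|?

|A union B| = |A| + |B| - |A intersect B| = 34 + 15 - 11.

Final answer: 38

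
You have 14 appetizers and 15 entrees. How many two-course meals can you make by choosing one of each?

By the multiplication principle: 14 x 15.

Final answer: 210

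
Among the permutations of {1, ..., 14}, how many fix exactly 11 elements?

Choose which 11 elements are fixed: C(14,11) = 364.
Derange the remaining 3 using D(j) = (j-1)(D(j-1) + D(j-2)), D(0)=1, D(1)=0: D(2)=1, D(3)=2.
Total: 364 x 2.

Final answer: C(14,11) D(3) = 728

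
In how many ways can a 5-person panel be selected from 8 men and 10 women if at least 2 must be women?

Sum over valid woman counts:
C(10,2)C(8,3) = 2520
C(10,3)C(8,2) = 3360
C(10,4)C(8,1) = 1680
C(10,5)C(8,0) = 252
Total: 2520 + 3360 + 1680 + 252.

Final answer: 7812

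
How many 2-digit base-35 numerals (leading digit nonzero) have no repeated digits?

First digit: 34 (nonzero). Second: 34 (not first). Third: 33, etc.
Total: 34 x 34.

Final answer: 1156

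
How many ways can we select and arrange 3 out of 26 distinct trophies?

P(26,3) = 26!/(26-3)! = 26!/23!.

Final answer: P(26,3) = 15600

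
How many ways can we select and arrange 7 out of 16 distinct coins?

P(16,7) = 16!/(16-7)! = 16!/9!.

Final answer: P(16,7) = 57657600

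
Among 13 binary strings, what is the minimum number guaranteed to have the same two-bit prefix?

There are 4 possible values for two-bit prefix. With 13 binary strings and 4 categories, by pigeonhole: ceiling(13/4).

Final answer: 4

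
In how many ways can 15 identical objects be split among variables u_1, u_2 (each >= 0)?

Stars and bars with 15 stars and 1 bars:
C(15+2-1, 2-1) = C(16,1).

Final answer: C(16,1) = 16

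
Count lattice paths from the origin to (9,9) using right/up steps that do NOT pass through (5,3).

Total paths to (9,9): C(18,9) = 48620.
Paths through (5,3): C(8,3) x C(10,6) = 11760.
Avoiding (5,3): 48620 - 11760.

Final answer: 36860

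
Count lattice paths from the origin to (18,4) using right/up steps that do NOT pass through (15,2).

Total paths to (18,4): C(22,4) = 7315.
Paths through (15,2): C(17,2) x C(5,2) = 1360.
Avoiding (15,2): 7315 - 1360.

Final answer: 5955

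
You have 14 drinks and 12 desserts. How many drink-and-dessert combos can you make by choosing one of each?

By the multiplication principle: 14 x 12.

Final answer: 168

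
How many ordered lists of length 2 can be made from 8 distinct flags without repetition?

P(8,2) = 8!/(8-2)! = 8!/6!.

Final answer: P(8,2) = 56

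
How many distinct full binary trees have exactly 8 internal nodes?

This is a standard Catalan-number count: the answer is C_n. Here n = 8.
Using C_0 = 1 and C_(k+1) = C_k x 2(2k+1)/(k+2), build up term by term: C_1=1, C_2=2, C_3=5, C_4=14, C_5=42, C_6=132, C_7=429, C_8=1430.

Final answer: C_{8} = 1430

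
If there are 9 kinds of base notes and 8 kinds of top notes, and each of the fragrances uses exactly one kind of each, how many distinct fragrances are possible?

By the multiplication principle: 9 x 8.

Final answer: 72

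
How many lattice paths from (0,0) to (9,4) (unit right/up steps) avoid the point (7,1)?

Total paths to (9,4): C(13,4) = 715.
Paths through (7,1): C(8,1) x C(5,3) = 80.
Avoiding (7,1): 715 - 80.

Final answer: 635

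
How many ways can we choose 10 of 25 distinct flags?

C(25,10) = 25!/(10! x 15!).

Final answer: \binom{25}{10} = 3268760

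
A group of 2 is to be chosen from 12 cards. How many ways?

C(12,2) = 12!/(2! x (12-2)!).

Final answer: C(12,2) = 66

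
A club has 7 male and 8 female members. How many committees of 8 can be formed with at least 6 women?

Sum over valid woman counts:
C(8,6)C(7,2) = 588
C(8,7)C(7,1) = 56
C(8,8)C(7,0) = 1
Total: 588 + 56 + 1.

Final answer: 645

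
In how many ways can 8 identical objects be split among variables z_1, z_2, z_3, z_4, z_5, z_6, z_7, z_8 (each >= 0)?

Stars and bars with 8 stars and 7 bars:
C(8+8-1, 8-1) = C(15,7).

Final answer: C(15,7) = 6435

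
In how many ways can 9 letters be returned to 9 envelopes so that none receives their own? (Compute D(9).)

D(n) = (n-1)(D(n-1) + D(n-2)), D(0)=1, D(1)=0.
D(2) = 1 x (0 + 1) = 1
D(3) = 2 x (1 + 0) = 2
D(4) = 3 x (2 + 1) = 9
D(5) = 4 x (9 + 2) = 44
D(6) = 5 x (44 + 9) = 265
D(7) = 6 x (265 + 44) = 1854
D(8) = 7 x (1854 + 265) = 14833
D(9) = 8 x (D(8) + D(7)) = 8 x (14833 + 1854)

Final answer: D(9) = 133496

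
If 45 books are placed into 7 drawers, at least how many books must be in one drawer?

By the pigeonhole principle: ceiling(45/7).

Final answer: 7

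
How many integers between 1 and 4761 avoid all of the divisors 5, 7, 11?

|div by 5|=952, |div by 7|=680, |div by 11|=432.
|div by 5&7|=136, |div by 5&11|=86, |div by 7&11|=61, |div by all|=12.
By inclusion-exclusion, divisible by at least one: 952+680+432-136-86-61+12 = 1793.
Not divisible by any: 4761 - 1793.

Final answer: 2968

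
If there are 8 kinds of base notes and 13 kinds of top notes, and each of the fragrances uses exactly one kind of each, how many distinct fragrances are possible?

By the multiplication principle: 8 x 13.

Final answer: 104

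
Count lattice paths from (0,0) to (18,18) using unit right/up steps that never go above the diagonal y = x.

Total monotonic paths to (18,18): C(36,18) = 9075135300.
A path is bad iff it touches y = x + 1; reflecting its initial segment maps bad paths bijectively onto all paths to (17,19), of which there are C(36,19) = 8597496600.
Valid Dyck paths: 9075135300 - 8597496600.
(This is the Catalan number C_{18}.)

Final answer: C_{18} = 477638700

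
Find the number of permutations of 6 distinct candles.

The number of ways to arrange 6 distinct objects is 6!.

Final answer: 6! = 720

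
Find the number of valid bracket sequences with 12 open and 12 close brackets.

This is counted by the nth Catalan number C_n. Here n = 12 (pairs).
C_n = (2n)!/(n!(n+1)!), so C_{12} = 24!/(12! x 13!) = C(24,12)/13 = 2704156/13.

Final answer: C_{12} = 208012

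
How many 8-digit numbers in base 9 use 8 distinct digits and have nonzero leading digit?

First digit: 8 (nonzero). Second: 8 (not first). Third: 7, etc.
Total: 8 x 8 x 7 x 6 x 5 x 4 x 3 x 2.

Final answer: 322560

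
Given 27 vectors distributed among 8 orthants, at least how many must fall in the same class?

By pigeonhole with 27 objects and 8 categories: ceiling(27/8).

Final answer: 4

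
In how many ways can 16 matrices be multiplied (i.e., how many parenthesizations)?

This is a standard Catalan-number count: the answer is C_n. Here n = 16 - 1 = 15.
Using C_0 = 1 and C_(k+1) = C_k x 2(2k+1)/(k+2), build up term by term: C_1=1, C_2=2, C_3=5, C_4=14, C_5=42, C_6=132, C_7=429, C_8=1430, C_9=4862, C_10=16796, C_11=58786, C_12=208012, C_13=742900, C_14=2674440, C_15=9694845.

Final answer: C_{15} = 9694845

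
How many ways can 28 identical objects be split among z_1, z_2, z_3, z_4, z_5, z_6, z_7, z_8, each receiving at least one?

Substitute z'_i = z_i - 1 (so z'_i >= 0). Then sum z'_i = 28 - 8 = 20.
Stars and bars: C(20+8-1, 8-1) = C(27,7).

Final answer: C(27,7) = 888030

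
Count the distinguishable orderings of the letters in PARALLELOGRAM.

Letters (A:3, E:1, G:1, L:3, M:1, O:1, P:1, R:2). Total letters: 13.
Permutations = 13!/(3! x 3! x 2!).

Final answer: 86486400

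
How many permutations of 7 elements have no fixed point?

Use the recurrence D(n) = (n-1)(D(n-1) + D(n-2)) with D(0)=1, D(1)=0.
D(2) = 1 x (0 + 1) = 1
D(3) = 2 x (1 + 0) = 2
D(4) = 3 x (2 + 1) = 9
D(5) = 4 x (9 + 2) = 44
D(6) = 5 x (44 + 9) = 265
D(7) = 6 x (D(6) + D(5)) = 6 x (265 + 44)

Final answer: D(7) = 1854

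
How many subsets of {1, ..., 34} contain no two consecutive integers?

Let a(n) count such subsets of {1, ..., n}. Either n is excluded (a(n-1) ways) or n is included, forcing n-1 out (a(n-2) ways), so a(n) = a(n-1) + a(n-2) with a(1)=2, a(2)=3.
Iterating the recurrence: a(1)=2, a(2)=3, a(3)=5, a(4)=8, a(5)=13, a(6)=21, a(7)=34, a(8)=55, a(9)=89, a(10)=144, a(11)=233, a(12)=377, a(13)=610, a(14)=987, a(15)=1597, a(16)=2584, a(17)=4181, a(18)=6765, a(19)=10946, a(20)=17711, a(21)=28657, a(22)=46368, a(23)=75025, a(24)=121393, a(25)=196418, a(26)=317811, a(27)=514229, a(28)=832040, a(29)=1346269, a(30)=2178309, a(31)=3524578, a(32)=5702887, a(33)=9227465, a(34)=14930352.

Final answer: 14930352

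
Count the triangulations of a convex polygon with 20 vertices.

This is counted by the nth Catalan number C_n. Here n = 20 - 2 = 18.
C_n = (2n)!/(n!(n+1)!), so C_{18} = 36!/(18! x 19!) = C(36,18)/19 = 9075135300/19.

Final answer: C_{18} = 477638700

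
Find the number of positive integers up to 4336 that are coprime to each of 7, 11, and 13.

|div by 7|=619, |div by 11|=394, |div by 13|=333.
|div by 7&11|=56, |div by 7&13|=47, |div by 11&13|=30, |div by all|=4.
By inclusion-exclusion, divisible by at least one: 619+394+333-56-47-30+4 = 1217.
Not divisible by any: 4336 - 1217.

Final answer: 3119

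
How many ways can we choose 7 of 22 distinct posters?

C(22,7) = 22!/(7! x 15!).

Final answer: \binom{22}{7} = 170544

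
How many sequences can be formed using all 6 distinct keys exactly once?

The number of ways to arrange 6 distinct objects is 6!.

Final answer: 6! = 720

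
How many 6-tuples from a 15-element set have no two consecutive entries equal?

Let g(n) count such strings. g(1) = 15, and each valid string of length n-1 extends in 14 ways (any symbol but the last), so g(n) = 14 g(n-1).
Total: g(6) = 15 x 14^5.

Final answer: 15 x 14^{5} = 8067360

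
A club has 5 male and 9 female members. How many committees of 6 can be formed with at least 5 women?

Sum over valid woman counts:
C(9,5)C(5,1) = 630
C(9,6)C(5,0) = 84
Total: 630 + 84.

Final answer: 714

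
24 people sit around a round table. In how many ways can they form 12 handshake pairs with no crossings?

The structures are counted by the Catalan number C_n. Here n = 24/2 = 12.
C_n = C(2n,n)/(n+1), so C_{12} = C(24,12)/13 = 2704156/13.

Final answer: C_{12} = 208012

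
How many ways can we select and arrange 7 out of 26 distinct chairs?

P(26,7) = 26!/(26-7)! = 26!/19!.

Final answer: P(26,7) = 3315312000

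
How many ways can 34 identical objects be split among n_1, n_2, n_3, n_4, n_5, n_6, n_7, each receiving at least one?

Substitute n'_i = n_i - 1 (so n'_i >= 0). Then sum n'_i = 34 - 7 = 27.
Stars and bars: C(27+7-1, 7-1) = C(33,6).

Final answer: C(33,6) = 1107568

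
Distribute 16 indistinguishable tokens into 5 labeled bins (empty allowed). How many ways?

Stars and bars: C(n+k-1, k-1) = C(20,4).

Final answer: C(20,4) = 4845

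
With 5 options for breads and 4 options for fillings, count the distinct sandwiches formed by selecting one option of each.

By the multiplication principle: 5 x 4.

Final answer: 20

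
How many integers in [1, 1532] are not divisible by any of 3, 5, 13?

|div by 3|=510, |div by 5|=306, |div by 13|=117.
|div by 3&5|=102, |div by 3&13|=39, |div by 5&13|=23, |div by all|=7.
By inclusion-exclusion, divisible by at least one: 510+306+117-102-39-23+7 = 776.
Not divisible by any: 1532 - 776.

Final answer: 756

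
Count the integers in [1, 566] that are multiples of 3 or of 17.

Multiples of 3: 188. Multiples of 17: 33. Of both (lcm=51): 11.
By inclusion-exclusion: 188 + 33 - 11.

Final answer: 210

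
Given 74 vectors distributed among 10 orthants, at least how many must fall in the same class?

By pigeonhole with 74 objects and 10 categories: ceiling(74/10).

Final answer: 8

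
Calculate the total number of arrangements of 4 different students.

The number of ways to arrange 4 distinct objects is 4!.

Final answer: 4! = 24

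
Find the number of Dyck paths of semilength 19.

Total monotonic paths to (19,19): C(38,19) = 35345263800.
A path is bad iff it touches y = x + 1; reflecting its initial segment maps bad paths bijectively onto all paths to (18,20), of which there are C(38,20) = 33578000610.
Valid Dyck paths: 35345263800 - 33578000610.
(Equivalently, C_{19} = C(38,19)/20 = 35345263800/20.)

Final answer: C_{19} = 1767263190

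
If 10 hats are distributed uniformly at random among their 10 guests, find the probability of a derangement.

D(n) = (n-1)(D(n-1) + D(n-2)), D(0)=1, D(1)=0.
Building up: D(2)=1, D(3)=2, D(4)=9, D(5)=44, D(6)=265, D(7)=1854, D(8)=14833, D(9)=133496, D(10)=1334961.
Total arrangements: 10! = 3628800.
Probability = D(10)/10! = 16481/44800.

Final answer: D(10)/10! = 1334961/3628800 = 0.367879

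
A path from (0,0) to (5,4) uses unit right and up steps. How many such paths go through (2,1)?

Paths (0,0)->(2,1): C(3,1) = 3.
Paths (2,1)->(5,4): C(6,3) = 20.
By multiplication principle: 3 x 20.

Final answer: 60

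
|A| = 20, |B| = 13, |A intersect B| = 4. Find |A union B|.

|A union B| = |A| + |B| - |A intersect B| = 20 + 13 - 4.

Final answer: 29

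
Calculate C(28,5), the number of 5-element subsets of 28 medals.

C(28,5) = 28!/(5! x 23!).

Final answer: \binom{28}{5} = 98280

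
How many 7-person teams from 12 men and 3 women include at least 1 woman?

Sum over valid woman counts:
C(3,1)C(12,6) = 2772
C(3,2)C(12,5) = 2376
C(3,3)C(12,4) = 495
Total: 2772 + 2376 + 495.

Final answer: 5643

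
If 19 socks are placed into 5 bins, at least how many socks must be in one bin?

By the pigeonhole principle: ceiling(19/5).

Final answer: 4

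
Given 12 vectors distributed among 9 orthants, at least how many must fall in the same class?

By pigeonhole with 12 objects and 9 categories: ceiling(12/9).

Final answer: 2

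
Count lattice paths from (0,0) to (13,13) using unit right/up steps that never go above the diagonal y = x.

Total monotonic paths to (13,13): C(26,13) = 10400600.
Reflecting each bad path at its first crossing gives a bijection with paths to (12,14): C(26,14) = 9657700.
Valid Dyck paths: 10400600 - 9657700.
(These counts are the Catalan numbers.)

Final answer: C_{13} = 742900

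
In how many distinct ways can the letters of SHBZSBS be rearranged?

Letters (B:2, H:1, S:3, Z:1). Total letters: 7.
Permutations = 7!/(3! x 2!).

Final answer: 420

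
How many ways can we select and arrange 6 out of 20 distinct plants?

P(20,6) = 20!/(20-6)! = 20!/14!.

Final answer: P(20,6) = 27907200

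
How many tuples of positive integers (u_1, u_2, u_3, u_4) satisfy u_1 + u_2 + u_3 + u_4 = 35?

Substitute u'_i = u_i - 1 (so u'_i >= 0). Then sum u'_i = 35 - 4 = 31.
Stars and bars: C(31+4-1, 4-1) = C(34,3).

Final answer: C(34,3) = 5984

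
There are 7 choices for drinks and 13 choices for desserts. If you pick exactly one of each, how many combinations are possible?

By the multiplication principle: 7 x 13.

Final answer: 91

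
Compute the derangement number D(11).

D(n) = (n-1)(D(n-1) + D(n-2)), D(0)=1, D(1)=0.
D(2) = 1 x (0 + 1) = 1
D(3) = 2 x (1 + 0) = 2
D(4) = 3 x (2 + 1) = 9
D(5) = 4 x (9 + 2) = 44
D(6) = 5 x (44 + 9) = 265
D(7) = 6 x (265 + 44) = 1854
D(8) = 7 x (1854 + 265) = 14833
D(9) = 8 x (14833 + 1854) = 133496
D(10) = 9 x (133496 + 14833) = 1334961
D(11) = 10 x (D(10) + D(9)) = 10 x (1334961 + 133496)

Final answer: D(11) = 14684570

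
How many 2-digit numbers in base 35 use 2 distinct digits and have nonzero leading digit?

The leading digit has 34 choices (anything but zero); the next has 34 (anything but the first), then 33, and so on, one fewer each time.
Total: 34 x 34.

Final answer: 1156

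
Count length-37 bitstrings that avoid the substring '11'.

Classify by the final bit: ...0 gives a(n-1) strings, ...01 gives a(n-2) strings. Thus a(n) = a(n-1) + a(n-2) with a(1)=2, a(2)=3.
Iterating the recurrence: a(1)=2, a(2)=3, a(3)=5, a(4)=8, a(5)=13, a(6)=21, a(7)=34, a(8)=55, a(9)=89, a(10)=144, a(11)=233, a(12)=377, a(13)=610, a(14)=987, a(15)=1597, a(16)=2584, a(17)=4181, a(18)=6765, a(19)=10946, a(20)=17711, a(21)=28657, a(22)=46368, a(23)=75025, a(24)=121393, a(25)=196418, a(26)=317811, a(27)=514229, a(28)=832040, a(29)=1346269, a(30)=2178309, a(31)=3524578, a(32)=5702887, a(33)=9227465, a(34)=14930352, a(35)=24157817, a(36)=39088169, a(37)=63245986.

Final answer: 63245986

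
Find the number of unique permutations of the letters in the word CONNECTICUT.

Letters (C:3, E:1, I:1, N:2, O:1, T:2, U:1). Total letters: 11.
Permutations = 11!/(3! x 2! x 2!).

Final answer: 1663200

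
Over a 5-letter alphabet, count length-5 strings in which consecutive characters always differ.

Let g(n) count such strings. g(1) = 5, and each valid string of length n-1 extends in 4 ways (any symbol but the last), so g(n) = 4 g(n-1).
Total: g(5) = 5 x 4^4.

Final answer: 5 x 4^{4} = 1280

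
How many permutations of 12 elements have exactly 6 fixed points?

Choose which 6 elements are fixed: C(12,6) = 924.
Derange the remaining 6 using D(j) = (j-1)(D(j-1) + D(j-2)), D(0)=1, D(1)=0: D(2)=1, D(3)=2, D(4)=9, D(5)=44, D(6)=265.
Total: 924 x 265.

Final answer: C(12,6) D(6) = 244860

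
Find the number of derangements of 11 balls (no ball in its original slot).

D(n) = (n-1)(D(n-1) + D(n-2)), D(0)=1, D(1)=0.
D(2) = 1 x (0 + 1) = 1
D(3) = 2 x (1 + 0) = 2
D(4) = 3 x (2 + 1) = 9
D(5) = 4 x (9 + 2) = 44
D(6) = 5 x (44 + 9) = 265
D(7) = 6 x (265 + 44) = 1854
D(8) = 7 x (1854 + 265) = 14833
D(9) = 8 x (14833 + 1854) = 133496
D(10) = 9 x (133496 + 14833) = 1334961
D(11) = 10 x (D(10) + D(9)) = 10 x (1334961 + 133496)

Final answer: D(11) = 14684570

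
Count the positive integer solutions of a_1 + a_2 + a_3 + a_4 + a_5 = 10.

Substitute a'_i = a_i - 1 (so a'_i >= 0). Then sum a'_i = 10 - 5 = 5.
Stars and bars: C(5+5-1, 5-1) = C(9,4).

Final answer: C(9,4) = 126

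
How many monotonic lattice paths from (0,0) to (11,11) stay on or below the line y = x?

Total monotonic paths to (11,11): C(22,11) = 705432.
Paths that cross above y=x (reflection bijection): C(22,12) = 646646.
Valid Dyck paths: 705432 - 646646.
(Check: C(22,11) - C(22,12) = C(22,11)/12, the Catalan number C_{11}.)

Final answer: C_{11} = 58786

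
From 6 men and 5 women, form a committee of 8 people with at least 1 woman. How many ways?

Sum over valid woman counts:
C(5,2)C(6,6) = 10
C(5,3)C(6,5) = 60
C(5,4)C(6,4) = 75
C(5,5)C(6,3) = 20
Total: 10 + 60 + 75 + 20.

Final answer: 165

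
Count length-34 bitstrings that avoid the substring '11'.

Let a(n) count valid strings. If the last bit is 0 the prefix is any valid string of length n-1; if it is 1 the string must end in 01 with a valid prefix of length n-2. So a(n) = a(n-1) + a(n-2), a(1)=2, a(2)=3.
Iterating the recurrence: a(1)=2, a(2)=3, a(3)=5, a(4)=8, a(5)=13, a(6)=21, a(7)=34, a(8)=55, a(9)=89, a(10)=144, a(11)=233, a(12)=377, a(13)=610, a(14)=987, a(15)=1597, a(16)=2584, a(17)=4181, a(18)=6765, a(19)=10946, a(20)=17711, a(21)=28657, a(22)=46368, a(23)=75025, a(24)=121393, a(25)=196418, a(26)=317811, a(27)=514229, a(28)=832040, a(29)=1346269, a(30)=2178309, a(31)=3524578, a(32)=5702887, a(33)=9227465, a(34)=14930352.

Final answer: 14930352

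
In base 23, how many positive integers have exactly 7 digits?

These are the integers in [23^6, 23^7), so the count is 23^7 - 23^6 = 22 x 23^6.

Final answer: 3256789558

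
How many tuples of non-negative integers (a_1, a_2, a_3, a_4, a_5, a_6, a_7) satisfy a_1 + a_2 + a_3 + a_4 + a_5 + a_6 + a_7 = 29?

Stars and bars with 29 stars and 6 bars:
C(29+7-1, 7-1) = C(35,6).

Final answer: C(35,6) = 1623160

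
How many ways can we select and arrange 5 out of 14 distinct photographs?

P(14,5) = 14!/(14-5)! = 14!/9!.

Final answer: P(14,5) = 240240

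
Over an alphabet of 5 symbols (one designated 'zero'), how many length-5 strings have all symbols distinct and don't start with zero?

First digit: 4 (nonzero). Second: 4 (not first). Third: 3, etc.
Total: 4 x 4 x 3 x 2 x 1.

Final answer: 96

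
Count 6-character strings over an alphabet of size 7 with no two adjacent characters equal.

Let g(n) count such strings. g(1) = 7, and each valid string of length n-1 extends in 6 ways (any symbol but the last), so g(n) = 6 g(n-1).
Total: g(6) = 7 x 6^5.

Final answer: 7 x 6^{5} = 54432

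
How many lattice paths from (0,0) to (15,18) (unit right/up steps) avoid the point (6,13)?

Total paths to (15,18): C(33,18) = 1037158320.
Paths through (6,13): C(19,13) x C(14,5) = 54318264.
Avoiding (6,13): 1037158320 - 54318264.

Final answer: 982840056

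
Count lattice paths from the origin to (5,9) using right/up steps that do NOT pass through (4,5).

Total paths to (5,9): C(14,9) = 2002.
Paths through (4,5): C(9,5) x C(5,4) = 630.
Avoiding (4,5): 2002 - 630.

Final answer: 1372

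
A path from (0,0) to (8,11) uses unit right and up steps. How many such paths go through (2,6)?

Paths (0,0)->(2,6): C(8,6) = 28.
Paths (2,6)->(8,11): C(11,5) = 462.
By multiplication principle: 28 x 462.

Final answer: 12936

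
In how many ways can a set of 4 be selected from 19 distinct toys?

C(19,4) = 19!/(4! x (19-4)!).

Final answer: C(19,4) = 3876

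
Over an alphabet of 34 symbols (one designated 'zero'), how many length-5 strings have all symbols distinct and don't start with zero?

The leading digit has 33 choices (anything but zero); the next has 33 (anything but the first), then 32, and so on, one fewer each time.
Total: 33 x 33 x 32 x 31 x 30.

Final answer: 32408640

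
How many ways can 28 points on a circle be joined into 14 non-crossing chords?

The structures are counted by the Catalan number C_n. Here n = 28/2 = 14.
C_n = (2n)!/(n!(n+1)!), so C_{14} = 28!/(14! x 15!) = C(28,14)/15 = 40116600/15.

Final answer: C_{14} = 2674440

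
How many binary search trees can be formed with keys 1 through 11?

This is a standard Catalan-number count: the answer is C_n. Here n = 11.
C_n = C(2n,n) - C(2n,n+1), so C_{11} = C(22,11) - C(22,12) = 705432 - 646646.

Final answer: C_{11} = 58786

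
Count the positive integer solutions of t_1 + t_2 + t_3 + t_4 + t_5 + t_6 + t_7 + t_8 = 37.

Substitute t'_i = t_i - 1 (so t'_i >= 0). Then sum t'_i = 37 - 8 = 29.
Stars and bars: C(29+8-1, 8-1) = C(36,7).

Final answer: C(36,7) = 8347680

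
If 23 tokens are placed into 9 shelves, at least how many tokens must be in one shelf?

By the pigeonhole principle: ceiling(23/9).

Final answer: 3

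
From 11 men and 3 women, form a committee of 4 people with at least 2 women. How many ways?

Sum over valid woman counts:
C(3,2)C(11,2) = 165
C(3,3)C(11,1) = 11
Total: 165 + 11.

Final answer: 176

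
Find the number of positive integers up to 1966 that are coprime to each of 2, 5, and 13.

|div by 2|=983, |div by 5|=393, |div by 13|=151.
|div by 2&5|=196, |div by 2&13|=75, |div by 5&13|=30, |div by all|=15.
By inclusion-exclusion, divisible by at least one: 983+393+151-196-75-30+15 = 1241.
Not divisible by any: 1966 - 1241.

Final answer: 725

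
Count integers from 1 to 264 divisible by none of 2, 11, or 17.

|div by 2|=132, |div by 11|=24, |div by 17|=15.
|div by 2&11|=12, |div by 2&17|=7, |div by 11&17|=1, |div by all|=0.
By inclusion-exclusion, divisible by at least one: 132+24+15-12-7-1+0 = 151.
Not divisible by any: 264 - 151.

Final answer: 113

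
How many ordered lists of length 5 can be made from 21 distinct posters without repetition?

P(21,5) = 21!/(21-5)! = 21!/16!.

Final answer: P(21,5) = 2441880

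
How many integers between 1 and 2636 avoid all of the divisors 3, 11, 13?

|div by 3|=878, |div by 11|=239, |div by 13|=202.
|div by 3&11|=79, |div by 3&13|=67, |div by 11&13|=18, |div by all|=6.
By inclusion-exclusion, divisible by at least one: 878+239+202-79-67-18+6 = 1161.
Not divisible by any: 2636 - 1161.

Final answer: 1475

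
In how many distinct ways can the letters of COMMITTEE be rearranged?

Letters (C:1, E:2, I:1, M:2, O:1, T:2). Total letters: 9.
Permutations = 9!/(2! x 2! x 2!).

Final answer: 45360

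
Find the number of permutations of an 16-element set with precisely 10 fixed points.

Choose which 10 elements are fixed: C(16,10) = 8008.
Derange the remaining 6 using D(j) = (j-1)(D(j-1) + D(j-2)), D(0)=1, D(1)=0: D(2)=1, D(3)=2, D(4)=9, D(5)=44, D(6)=265.
Total: 8008 x 265.

Final answer: C(16,10) D(6) = 2122120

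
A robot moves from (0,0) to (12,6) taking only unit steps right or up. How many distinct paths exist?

Each path has 12 right steps and 6 up steps in some order (18 steps total).
Choose which 6 of the 18 steps are up: C(18,6).

Final answer: C(18,6) = 18564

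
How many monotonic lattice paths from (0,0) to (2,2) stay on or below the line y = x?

Total monotonic paths to (2,2): C(4,2) = 6.
Paths that cross above y=x (reflection bijection): C(4,3) = 4.
Valid Dyck paths: 6 - 4.
(This is the Catalan number C_{2}.)

Final answer: C_{2} = 2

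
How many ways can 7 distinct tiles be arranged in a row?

The number of ways to arrange 7 distinct objects is 7!.

Final answer: 7! = 5040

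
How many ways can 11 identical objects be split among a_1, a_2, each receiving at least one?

Substitute a'_i = a_i - 1 (so a'_i >= 0). Then sum a'_i = 11 - 2 = 9.
Stars and bars: C(9+2-1, 2-1) = C(10,1).

Final answer: C(10,1) = 10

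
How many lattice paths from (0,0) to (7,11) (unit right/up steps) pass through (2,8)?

Paths (0,0)->(2,8): C(10,8) = 45.
Paths (2,8)->(7,11): C(8,3) = 56.
By multiplication principle: 45 x 56.

Final answer: 2520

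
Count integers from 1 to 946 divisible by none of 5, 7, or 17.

|div by 5|=189, |div by 7|=135, |div by 17|=55.
|div by 5&7|=27, |div by 5&17|=11, |div by 7&17|=7, |div by all|=1.
By inclusion-exclusion, divisible by at least one: 189+135+55-27-11-7+1 = 335.
Not divisible by any: 946 - 335.

Final answer: 611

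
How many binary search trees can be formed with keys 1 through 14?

This is a standard Catalan-number count: the answer is C_n. Here n = 14.
C_n = C(2n,n)/(n+1), so C_{14} = C(28,14)/15 = 40116600/15.

Final answer: C_{14} = 2674440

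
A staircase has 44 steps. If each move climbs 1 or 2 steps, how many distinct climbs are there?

Condition on the final move: it is a 1-step (f(n-1) ways to get there) or a 2-step (f(n-2) ways), so f(n) = f(n-1) + f(n-2), with f(1)=1, f(2)=2.
Computing successive values: f(1)=1, f(2)=2, f(3)=3, f(4)=5, f(5)=8, f(6)=13, f(7)=21, f(8)=34, f(9)=55, f(10)=89, f(11)=144, f(12)=233, f(13)=377, f(14)=610, f(15)=987, f(16)=1597, f(17)=2584, f(18)=4181, f(19)=6765, f(20)=10946, f(21)=17711, f(22)=28657, f(23)=46368, f(24)=75025, f(25)=121393, f(26)=196418, f(27)=317811, f(28)=514229, f(29)=832040, f(30)=1346269, f(31)=2178309, f(32)=3524578, f(33)=5702887, f(34)=9227465, f(35)=14930352, f(36)=24157817, f(37)=39088169, f(38)=63245986, f(39)=102334155, f(40)=165580141, f(41)=267914296, f(42)=433494437, f(43)=701408733, f(44)=1134903170.

Final answer: 1134903170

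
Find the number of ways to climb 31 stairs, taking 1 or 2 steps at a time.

Let f(n) be the number of climbs. Removing the last move (1 or 2 steps) gives f(n) = f(n-1) + f(n-2); base cases f(1)=1, f(2)=2.
Computing successive values: f(1)=1, f(2)=2, f(3)=3, f(4)=5, f(5)=8, f(6)=13, f(7)=21, f(8)=34, f(9)=55, f(10)=89, f(11)=144, f(12)=233, f(13)=377, f(14)=610, f(15)=987, f(16)=1597, f(17)=2584, f(18)=4181, f(19)=6765, f(20)=10946, f(21)=17711, f(22)=28657, f(23)=46368, f(24)=75025, f(25)=121393, f(26)=196418, f(27)=317811, f(28)=514229, f(29)=832040, f(30)=1346269, f(31)=2178309.

Final answer: 2178309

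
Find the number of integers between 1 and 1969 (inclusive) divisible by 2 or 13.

Multiples of 2: 984. Multiples of 13: 151. Of both (lcm=26): 75.
By inclusion-exclusion: 984 + 151 - 75.

Final answer: 1060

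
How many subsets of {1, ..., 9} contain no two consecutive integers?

Condition on whether n belongs to the subset: if not, any valid subset of {1, ..., n-1} works (a(n-1)); if so, n-1 is excluded and the rest is a valid subset of {1, ..., n-2} (a(n-2)). Hence a(n) = a(n-1) + a(n-2), a(1)=2, a(2)=3.
Iterating the recurrence: a(1)=2, a(2)=3, a(3)=5, a(4)=8, a(5)=13, a(6)=21, a(7)=34, a(8)=55, a(9)=89.

Final answer: 89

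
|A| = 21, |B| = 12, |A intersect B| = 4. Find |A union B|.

|A union B| = |A| + |B| - |A intersect B| = 21 + 12 - 4.

Final answer: 29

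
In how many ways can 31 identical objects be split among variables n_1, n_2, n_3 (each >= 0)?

Stars and bars with 31 stars and 2 bars:
C(31+3-1, 3-1) = C(33,2).

Final answer: C(33,2) = 528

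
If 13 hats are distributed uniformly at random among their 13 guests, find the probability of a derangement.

D(n) = (n-1)(D(n-1) + D(n-2)), D(0)=1, D(1)=0.
Building up: D(2)=1, D(3)=2, D(4)=9, D(5)=44, D(6)=265, D(7)=1854, D(8)=14833, D(9)=133496, D(10)=1334961, D(11)=14684570, D(12)=176214841, D(13)=2290792932.
Total arrangements: 13! = 6227020800.
Probability = D(13)/13! = 63633137/172972800.

Final answer: D(13)/13! = 2290792932/6227020800 = 0.367879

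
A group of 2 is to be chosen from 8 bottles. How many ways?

C(8,2) = 8!/(2! x (8-2)!).

Final answer: C(8,2) = 28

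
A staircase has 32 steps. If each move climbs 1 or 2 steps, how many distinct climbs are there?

Condition on the final move: it is a 1-step (f(n-1) ways to get there) or a 2-step (f(n-2) ways), so f(n) = f(n-1) + f(n-2), with f(1)=1, f(2)=2.
Computing successive values: f(1)=1, f(2)=2, f(3)=3, f(4)=5, f(5)=8, f(6)=13, f(7)=21, f(8)=34, f(9)=55, f(10)=89, f(11)=144, f(12)=233, f(13)=377, f(14)=610, f(15)=987, f(16)=1597, f(17)=2584, f(18)=4181, f(19)=6765, f(20)=10946, f(21)=17711, f(22)=28657, f(23)=46368, f(24)=75025, f(25)=121393, f(26)=196418, f(27)=317811, f(28)=514229, f(29)=832040, f(30)=1346269, f(31)=2178309, f(32)=3524578.

Final answer: 3524578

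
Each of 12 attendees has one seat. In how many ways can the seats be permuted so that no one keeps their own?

Use the recurrence D(n) = (n-1)(D(n-1) + D(n-2)) with D(0)=1, D(1)=0.
D(2) = 1 x (0 + 1) = 1
D(3) = 2 x (1 + 0) = 2
D(4) = 3 x (2 + 1) = 9
D(5) = 4 x (9 + 2) = 44
D(6) = 5 x (44 + 9) = 265
D(7) = 6 x (265 + 44) = 1854
D(8) = 7 x (1854 + 265) = 14833
D(9) = 8 x (14833 + 1854) = 133496
D(10) = 9 x (133496 + 14833) = 1334961
D(11) = 10 x (1334961 + 133496) = 14684570
D(12) = 11 x (D(11) + D(10)) = 11 x (14684570 + 1334961)

Final answer: D(12) = 176214841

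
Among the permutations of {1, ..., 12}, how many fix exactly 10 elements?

Choose which 10 elements are fixed: C(12,10) = 66.
Derange the remaining 2 using D(j) = (j-1)(D(j-1) + D(j-2)), D(0)=1, D(1)=0: D(2)=1.
Total: 66 x 1.

Final answer: C(12,10) D(2) = 66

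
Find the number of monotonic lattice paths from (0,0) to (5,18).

Each path has 5 right steps and 18 up steps in some order (23 steps total).
Choose which 18 of the 23 steps are up: C(23,18).

Final answer: C(23,18) = 33649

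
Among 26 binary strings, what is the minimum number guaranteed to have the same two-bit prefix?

There are 4 possible values for two-bit prefix. With 26 binary strings and 4 categories, by pigeonhole: ceiling(26/4).

Final answer: 7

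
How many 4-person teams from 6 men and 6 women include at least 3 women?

Sum over valid woman counts:
C(6,3)C(6,1) = 120
C(6,4)C(6,0) = 15
Total: 120 + 15.

Final answer: 135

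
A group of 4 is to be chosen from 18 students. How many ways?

C(18,4) = 18!/(4! x (18-4)!).

Final answer: C(18,4) = 3060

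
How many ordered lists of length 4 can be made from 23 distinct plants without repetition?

P(23,4) = 23!/(23-4)! = 23!/19!.

Final answer: P(23,4) = 212520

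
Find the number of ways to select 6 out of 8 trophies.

C(8,6) = 8!/(6! x 2!).

Final answer: \binom{8}{6} = 28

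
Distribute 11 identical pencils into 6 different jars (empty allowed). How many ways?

Stars and bars: C(n+k-1, k-1) = C(16,5).

Final answer: C(16,5) = 4368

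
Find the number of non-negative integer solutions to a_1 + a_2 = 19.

Stars and bars with 19 stars and 1 bars:
C(19+2-1, 2-1) = C(20,1).

Final answer: C(20,1) = 20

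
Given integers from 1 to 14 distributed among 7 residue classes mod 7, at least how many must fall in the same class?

By pigeonhole with 14 objects and 7 categories: ceiling(14/7).

Final answer: 2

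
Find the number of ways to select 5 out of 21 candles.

C(21,5) = 21!/(5! x 16!).

Final answer: \binom{21}{5} = 20349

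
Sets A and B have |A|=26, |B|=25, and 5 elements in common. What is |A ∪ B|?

|A union B| = |A| + |B| - |A intersect B| = 26 + 25 - 5.

Final answer: 46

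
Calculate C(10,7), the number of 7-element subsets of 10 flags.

C(10,7) = 10!/(7! x 3!).

Final answer: \binom{10}{7} = 120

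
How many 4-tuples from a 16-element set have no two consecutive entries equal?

First character: 16 choices. Each subsequent: 15 choices (must differ from the previous one).
Total: 16 x 15^3.

Final answer: 16 x 15^{3} = 54000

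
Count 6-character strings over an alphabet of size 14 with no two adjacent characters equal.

First character: 14 choices. Each subsequent: 13 choices (must differ from the previous one).
Total: 14 x 13^5.

Final answer: 14 x 13^{5} = 5198102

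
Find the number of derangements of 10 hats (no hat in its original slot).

Use the recurrence D(n) = (n-1)(D(n-1) + D(n-2)) with D(0)=1, D(1)=0.
D(2) = 1 x (0 + 1) = 1
D(3) = 2 x (1 + 0) = 2
D(4) = 3 x (2 + 1) = 9
D(5) = 4 x (9 + 2) = 44
D(6) = 5 x (44 + 9) = 265
D(7) = 6 x (265 + 44) = 1854
D(8) = 7 x (1854 + 265) = 14833
D(9) = 8 x (14833 + 1854) = 133496
D(10) = 9 x (D(9) + D(8)) = 9 x (133496 + 14833)

Final answer: D(10) = 1334961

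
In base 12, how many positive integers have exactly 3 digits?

Leading digit: 11 options (nonzero). Other 2 digit(s): 12 options each.
Total: 11 x 12^2.

Final answer: 1584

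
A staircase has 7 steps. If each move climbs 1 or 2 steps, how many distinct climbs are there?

Let f(n) count the ways. The last step is size 1 or 2, so f(n) = f(n-1) + f(n-2) with f(1)=1, f(2)=2.
Computing successive values: f(1)=1, f(2)=2, f(3)=3, f(4)=5, f(5)=8, f(6)=13, f(7)=21.

Final answer: 21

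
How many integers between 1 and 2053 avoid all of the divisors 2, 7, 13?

|div by 2|=1026, |div by 7|=293, |div by 13|=157.
|div by 2&7|=146, |div by 2&13|=78, |div by 7&13|=22, |div by all|=11.
By inclusion-exclusion, divisible by at least one: 1026+293+157-146-78-22+11 = 1241.
Not divisible by any: 2053 - 1241.

Final answer: 812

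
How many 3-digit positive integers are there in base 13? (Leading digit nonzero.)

Leading digit: 12 options (nonzero). Other 2 digit(s): 13 options each.
Total: 12 x 13^2.

Final answer: 2028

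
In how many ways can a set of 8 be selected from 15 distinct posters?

C(15,8) = 15!/(8! x 7!).

Final answer: \binom{15}{8} = 6435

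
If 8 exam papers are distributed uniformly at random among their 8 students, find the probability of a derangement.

Use the recurrence D(n) = (n-1)(D(n-1) + D(n-2)) with D(0)=1, D(1)=0.
Building up: D(2)=1, D(3)=2, D(4)=9, D(5)=44, D(6)=265, D(7)=1854, D(8)=14833.
Total arrangements: 8! = 40320.
Probability = D(8)/8! = 2119/5760.

Final answer: D(8)/8! = 14833/40320 = 0.367882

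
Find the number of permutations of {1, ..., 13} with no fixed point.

Use the recurrence D(n) = (n-1)(D(n-1) + D(n-2)) with D(0)=1, D(1)=0.
Building up: D(2)=1, D(3)=2, D(4)=9, D(5)=44, D(6)=265, D(7)=1854, D(8)=14833, D(9)=133496, D(10)=1334961, D(11)=14684570, D(12)=176214841.
D(13) = 12 x (D(12) + D(11)) = 12 x (176214841 + 14684570).

Final answer: D(13) = 2290792932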